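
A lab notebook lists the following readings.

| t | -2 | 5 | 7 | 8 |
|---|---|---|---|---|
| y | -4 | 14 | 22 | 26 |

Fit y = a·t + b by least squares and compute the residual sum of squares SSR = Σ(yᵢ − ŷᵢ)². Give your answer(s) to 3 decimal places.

Setting ∂/∂a … = 0 gives: 142·a + 18·b = 440;  18·a + 4·b = 58.
(Σt·t = 142, Σt = 18, Σ1 = 4, Σt·y = 440, Σy = 58.)
Determinant 142·4 − 18² = 244.
a = (440·4 − 18·58)/244 = 179/61; b = (142·58 − 18·440)/244 = 79/61.
Residuals: 35/61, -120/61, 10/61, 75/61; SSR = 350/61.

SSR = 5.738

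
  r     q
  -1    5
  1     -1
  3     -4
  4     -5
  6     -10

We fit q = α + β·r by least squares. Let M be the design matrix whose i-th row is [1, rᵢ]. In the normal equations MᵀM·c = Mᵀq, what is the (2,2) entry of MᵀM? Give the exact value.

63

Row 2 ↔ basis r, column 2 ↔ basis r, so (MᵀM)_{2,2} = Σᵢ (r)·(r) = (-1)·(-1) + (1)·(1) + (3)·(3) + (4)·(4) + (6)·(6) = 63.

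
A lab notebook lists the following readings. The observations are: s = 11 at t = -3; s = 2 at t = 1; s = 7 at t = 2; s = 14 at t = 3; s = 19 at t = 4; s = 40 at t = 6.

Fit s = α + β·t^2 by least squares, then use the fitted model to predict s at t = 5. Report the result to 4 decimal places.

ŝ = 28.6774

XᵀX·[α, β]ᵀ = Xᵀs reads: 6·α + 75·β = 93;  75·α + 1731·β = 1999.
Determinant 6·1731 − 75² = 4761.
α = (93·1731 − 75·1999)/4761 = 3686/1587; β = (6·1999 − 75·93)/4761 = 1673/1587.
At t = 5: ŝ = (3686/1587)·(1) + (1673/1587)·(25) = 45511/1587.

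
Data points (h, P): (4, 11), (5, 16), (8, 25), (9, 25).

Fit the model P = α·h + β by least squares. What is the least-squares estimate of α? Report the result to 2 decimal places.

α = 2.85

Normal-equation sums: Σh·h = 186, Σh = 26, Σ1 = 4.
For MᵀP: Σh·P = 549, ΣP = 77.
Normal equations: [[186, 26]; [26, 4]]·[α, β]ᵀ = [549, 77]ᵀ.
Eliminating β: 4·(row 1) − 26·(row 2) gives 68·α = 4·549 − 26·77 = 194, so α = 97/34.
Then β = (77 − 26·(97/34))/4 = 12/17.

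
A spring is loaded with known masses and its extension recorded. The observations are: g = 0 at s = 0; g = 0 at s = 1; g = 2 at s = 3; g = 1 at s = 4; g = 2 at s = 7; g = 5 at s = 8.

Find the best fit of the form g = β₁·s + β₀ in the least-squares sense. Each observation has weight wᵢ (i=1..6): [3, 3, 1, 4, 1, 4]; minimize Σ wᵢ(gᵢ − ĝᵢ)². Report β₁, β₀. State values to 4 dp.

AᵀWA·[β₁, β₀]ᵀ = AᵀWg reads: 381·β₁ + 61·β₀ = 196;  61·β₁ + 16·β₀ = 28.
(Σwᵢ·s·s = 381, Σwᵢ·s = 61, Σwᵢ·1 = 16, Σwᵢ·s·g = 196, Σwᵢ·g = 28.)
det = 381·16 − 61² = 2375.
β₁ = (196·16 − 61·28)/2375 = 1428/2375; β₀ = (381·28 − 61·196)/2375 = -1288/2375.

β₁ = 0.6013, β₀ = -0.5423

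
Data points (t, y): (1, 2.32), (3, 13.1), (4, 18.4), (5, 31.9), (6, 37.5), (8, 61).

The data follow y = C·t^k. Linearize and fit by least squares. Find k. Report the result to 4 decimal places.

k = 1.5731

Taking logs, ln y = k·ln t + ln C, so regress ln y on ln t.
Sums: Σln t = 7.9655, Σ(ln t)² = 13.2535, Σln y = 17.5244, Σln t·ln y = 27.4788.
Normal system: [[13.2535, 7.9655]; [7.9655, 6]]·[k, ln C]ᵀ = [27.4788, 17.5244]ᵀ.
Slope k = (n·Σln t·ln y − Σln t·Σln y)/(n·Σ(ln t)² − (Σln t)²) = (6·27.4788 − 7.9655·17.5244)/16.0713 = 1.57310; ln C = (Σln y − k·Σln t)/n = 0.83229.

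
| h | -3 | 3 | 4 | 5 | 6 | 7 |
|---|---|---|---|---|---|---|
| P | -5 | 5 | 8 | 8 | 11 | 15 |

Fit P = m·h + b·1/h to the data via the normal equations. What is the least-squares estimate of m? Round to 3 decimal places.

The normal system XᵀX·[m, b]ᵀ = XᵀP is [[144, 6]; [6, 7309/19600]]·[m, b]ᵀ = [273, 2291/210]ᵀ.
det = 144·(7309/19600) − 6² = 21681/1225.
m = (273·(7309/19600) − 6·(2291/210))/(21681/1225) = 712397/346896; b = (144·(2291/210) − 6·273)/(21681/1225) = -27370/7227.

m = 2.054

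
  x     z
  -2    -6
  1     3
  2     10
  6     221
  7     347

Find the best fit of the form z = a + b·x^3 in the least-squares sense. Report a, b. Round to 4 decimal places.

Normal-equation sums: Σ1 = 5, Σx^3 = 560, Σx^3·x^3 = 164434.
For Mᵀz: Σz = 575, Σx^3·z = 166888.
Normal equations: [[5, 560]; [560, 164434]]·[a, b]ᵀ = [575, 166888]ᵀ.
Determinant 5·164434 − 560² = 508570.
a = (575·164434 − 560·166888)/508570 = 109227/50857; b = (5·166888 − 560·575)/508570 = 51244/50857.

a = 2.1477, b = 1.0076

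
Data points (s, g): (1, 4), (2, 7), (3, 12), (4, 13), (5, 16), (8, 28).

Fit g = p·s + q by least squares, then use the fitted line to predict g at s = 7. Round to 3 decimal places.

From the data, Σs·s = 119, Σs = 23, Σ1 = 6.
For Xᵀg: Σs·g = 410, Σg = 80.
Normal equations: [[119, 23]; [23, 6]]·[p, q]ᵀ = [410, 80]ᵀ.
Determinant 119·6 − 23² = 185.
p = (410·6 − 23·80)/185 = 124/37; q = (119·80 − 23·410)/185 = 18/37.
At s = 7: ĝ = (124/37)·(7) + (18/37)·(1) = 886/37.

ĝ = 23.946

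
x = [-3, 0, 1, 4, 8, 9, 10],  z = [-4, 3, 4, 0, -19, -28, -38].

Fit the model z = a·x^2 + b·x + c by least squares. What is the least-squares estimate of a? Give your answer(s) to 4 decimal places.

a = -0.5234

Setting ∂/∂a … = 0 gives: 20995·a + 2279·b + 271·c = -7316;  2279·a + 271·b + 29·c = -768;  271·a + 29·b + 7·c = -82.
Inverting the 3×3 Gram matrix, [a, b, c]ᵀ = [-25189/48129, 56429/48129, 59200/16043]ᵀ.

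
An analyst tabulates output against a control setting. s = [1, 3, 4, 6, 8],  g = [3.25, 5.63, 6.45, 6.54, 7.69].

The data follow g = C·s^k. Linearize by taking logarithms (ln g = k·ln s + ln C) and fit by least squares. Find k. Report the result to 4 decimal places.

With ln gᵢ as the transformed response and ln sᵢ as the regressor:
Σln s = 6.3561, Σ(ln s)² = 10.6632, Σln g = 8.6887, Σln s·ln g = 12.0894.
Normal system: [[10.6632, 6.3561]; [6.3561, 5]]·[k, ln C]ᵀ = [12.0894, 8.6887]ᵀ.
Solving (det = 12.9161): k = 0.40420, ln C = 1.22392.

k = 0.4042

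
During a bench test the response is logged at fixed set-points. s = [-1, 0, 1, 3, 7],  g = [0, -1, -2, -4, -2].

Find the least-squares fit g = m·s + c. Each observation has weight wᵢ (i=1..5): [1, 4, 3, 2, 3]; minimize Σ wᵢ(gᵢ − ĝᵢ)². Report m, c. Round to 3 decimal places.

Forming MᵀWM = [[169, 29]; [29, 13]] and MᵀWg = [-72, -24]ᵀ gives MᵀWM·[m, c]ᵀ = MᵀWg.
Δ = 169·13 − 29² = 1356.
m = ((-72)·13 − 29·(-24))/1356 = -20/113; c = (169·(-24) − 29·(-72))/1356 = -164/113.

m = -0.177, c = -1.451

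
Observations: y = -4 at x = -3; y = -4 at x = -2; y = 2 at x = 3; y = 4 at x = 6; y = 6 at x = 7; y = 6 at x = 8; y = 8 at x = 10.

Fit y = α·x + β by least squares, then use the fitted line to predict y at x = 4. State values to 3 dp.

ŷ = 2.434

MᵀM·[α, β]ᵀ = Mᵀy reads: 271·α + 29·β = 220;  29·α + 7·β = 18.
Eliminating β: 7·(row 1) − 29·(row 2) gives 1056·α = 7·220 − 29·18 = 1018, so α = 509/528.
Then β = (18 − 29·(509/528))/7 = -751/528.
At x = 4: ŷ = (509/528)·(4) + (-751/528)·(1) = 1285/528.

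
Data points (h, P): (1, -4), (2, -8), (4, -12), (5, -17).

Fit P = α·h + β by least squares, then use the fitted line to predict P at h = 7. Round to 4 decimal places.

Sums needed: Σh·h = 46, Σh = 12, Σ1 = 4.
For AᵀP: Σh·P = -153, ΣP = -41.
Normal equations: [[46, 12]; [12, 4]]·[α, β]ᵀ = [-153, -41]ᵀ.
Δ = 46·4 − 12² = 40.
α = ((-153)·4 − 12·(-41))/40 = -3; β = (46·(-41) − 12·(-153))/40 = -5/4.
At h = 7: P̂ = (-3)·(7) + (-5/4)·(1) = -89/4.

P̂ = -22.2500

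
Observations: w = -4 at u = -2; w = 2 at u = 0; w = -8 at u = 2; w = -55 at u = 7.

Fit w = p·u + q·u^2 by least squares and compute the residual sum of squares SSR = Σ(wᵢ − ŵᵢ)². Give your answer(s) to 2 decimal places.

SSR = 11.91

MᵀM·[p, q]ᵀ = Mᵀw reads: 57·p + 343·q = -393;  343·p + 2433·q = -2743.
(Σu·u = 57, Σu·u^2 = 343, Σu^2·u^2 = 2433, Σu·w = -393, Σu^2·w = -2743.)
Δ = 57·2433 − 343² = 21032.
p = ((-393)·2433 − 343·(-2743))/21032 = -1915/2629; q = (57·(-2743) − 343·(-393))/21032 = -2694/2629.
Residuals: -3570/2629, 2, -6426/2629, 816/2629; SSR = 31324/2629.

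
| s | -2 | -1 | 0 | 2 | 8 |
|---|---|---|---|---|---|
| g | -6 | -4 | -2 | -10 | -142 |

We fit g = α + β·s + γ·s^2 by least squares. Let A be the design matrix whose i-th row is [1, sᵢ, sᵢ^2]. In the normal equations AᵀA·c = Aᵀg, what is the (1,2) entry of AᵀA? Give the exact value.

7

Row 1 ↔ basis 1, column 2 ↔ basis s, so (AᵀA)_{1,2} = Σᵢ s = (1)·(-2) + (1)·(-1) + (1)·(0) + (1)·(2) + (1)·(8) = 7.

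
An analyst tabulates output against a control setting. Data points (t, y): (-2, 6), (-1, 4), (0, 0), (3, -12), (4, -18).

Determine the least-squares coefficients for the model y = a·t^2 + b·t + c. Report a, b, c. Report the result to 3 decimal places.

With design matrix A, AᵀA = [[354, 82, 30]; [82, 30, 4]; [30, 4, 5]] and Aᵀy = [-368, -124, -20]ᵀ.
Inverting the 3×3 Gram matrix, [a, b, c]ᵀ = [-239/812, -95/28, 195/406]ᵀ.

a = -0.294, b = -3.393, c = 0.480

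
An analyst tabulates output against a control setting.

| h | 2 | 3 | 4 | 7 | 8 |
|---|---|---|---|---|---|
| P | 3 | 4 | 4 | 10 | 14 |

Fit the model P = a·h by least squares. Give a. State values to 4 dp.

From the data, Σh·h = 142.
Moment sums: Σh·P = 216.
So AᵀA·[a]ᵀ = AᵀP: [[142]]·[a]ᵀ = [216]ᵀ.
a = 216/142 = 1.52113.

a = 1.5211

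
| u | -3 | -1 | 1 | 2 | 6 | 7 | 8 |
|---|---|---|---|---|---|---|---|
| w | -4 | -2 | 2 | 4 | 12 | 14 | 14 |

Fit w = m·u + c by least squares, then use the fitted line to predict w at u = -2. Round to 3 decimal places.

ŵ = -3.000

Sums needed: Σu·u = 164, Σu = 20, Σ1 = 7.
Moment sums: Σu·w = 306, Σw = 40.
AᵀA·[m, c]ᵀ = Aᵀw becomes [[164, 20]; [20, 7]]·[m, c]ᵀ = [306, 40]ᵀ.
det = 164·7 − 20² = 748.
m = (306·7 − 20·40)/748 = 61/34; c = (164·40 − 20·306)/748 = 10/17.
At u = -2: ŵ = (61/34)·(-2) + (10/17)·(1) = -3.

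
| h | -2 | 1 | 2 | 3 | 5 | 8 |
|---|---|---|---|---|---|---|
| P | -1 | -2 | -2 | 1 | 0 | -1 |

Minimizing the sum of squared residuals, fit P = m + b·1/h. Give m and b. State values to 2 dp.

With design matrix X, XᵀX = [[6, 199/120]; [199/120, 24001/14400]] and XᵀP = [-5, -55/24]ᵀ.
Determinant 6·(24001/14400) − (199/120)² = 20881/2880.
m = ((-5)·(24001/14400) − (199/120)·(-55/24))/(20881/2880) = -13056/20881; b = (6·(-55/24) − (199/120)·(-5))/(20881/2880) = -15720/20881.

m = -0.63, b = -0.75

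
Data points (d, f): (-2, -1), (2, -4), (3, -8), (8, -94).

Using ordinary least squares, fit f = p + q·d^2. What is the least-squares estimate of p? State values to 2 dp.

The normal system AᵀA·[p, q]ᵀ = Aᵀf is [[4, 81]; [81, 4209]]·[p, q]ᵀ = [-107, -6108]ᵀ.
Determinant 4·4209 − 81² = 10275.
p = ((-107)·4209 − 81·(-6108))/10275 = 2959/685; q = (4·(-6108) − 81·(-107))/10275 = -1051/685.

p = 4.32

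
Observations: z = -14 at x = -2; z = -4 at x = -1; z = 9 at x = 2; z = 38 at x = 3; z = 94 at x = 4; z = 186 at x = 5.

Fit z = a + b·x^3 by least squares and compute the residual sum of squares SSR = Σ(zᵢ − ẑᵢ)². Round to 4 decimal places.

SSR = 0.6703

Forming AᵀA = [[6, 215]; [215, 20579]] and Aᵀz = [309, 30480]ᵀ gives AᵀA·[a, b]ᵀ = Aᵀz.
Δ = 6·20579 − 215² = 77249.
a = (309·20579 − 215·30480)/77249 = -194289/77249; b = (6·30480 − 215·309)/77249 = 116445/77249.
Residuals: 44363/77249, 1738/77249, -42030/77249, -14264/77249, 3215/77249, 6978/77249; SSR = 51782/77249.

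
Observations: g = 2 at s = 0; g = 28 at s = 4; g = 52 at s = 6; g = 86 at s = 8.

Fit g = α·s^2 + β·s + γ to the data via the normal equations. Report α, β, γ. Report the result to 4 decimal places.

α = 1.0227, β = 2.2818, γ = 2.0727

AᵀA·[α, β, γ]ᵀ = Aᵀg reads: 5648·α + 792·β + 116·γ = 7824;  792·α + 116·β + 18·γ = 1112;  116·α + 18·β + 4·γ = 168.
(Σs^2·s^2 = 5648, Σs^2·s = 792, Σs^2 = 116, Σs·s = 116, Σs = 18, Σ1 = 4, Σs^2·g = 7824, Σs·g = 1112, Σg = 168.)
Inverting the 3×3 Gram matrix, [α, β, γ]ᵀ = [45/44, 251/110, 114/55]ᵀ.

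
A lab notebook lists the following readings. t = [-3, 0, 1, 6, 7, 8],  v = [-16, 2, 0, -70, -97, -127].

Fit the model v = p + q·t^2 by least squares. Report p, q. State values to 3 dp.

p = 2.101, q = -2.016

Sums needed: Σ1 = 6, Σt^2 = 159, Σt^2·t^2 = 7875.
And Σv = -308, Σt^2·v = -15545.
MᵀM·[p, q]ᵀ = Mᵀv becomes [[6, 159]; [159, 7875]]·[p, q]ᵀ = [-308, -15545]ᵀ.
Δ = 6·7875 − 159² = 21969.
p = ((-308)·7875 − 159·(-15545))/21969 = 15385/7323; q = (6·(-15545) − 159·(-308))/21969 = -4922/2441.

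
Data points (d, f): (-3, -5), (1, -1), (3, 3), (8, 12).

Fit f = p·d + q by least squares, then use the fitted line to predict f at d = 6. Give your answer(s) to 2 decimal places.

f̂ = 8.15

The normal system AᵀA·[p, q]ᵀ = Aᵀf is [[83, 9]; [9, 4]]·[p, q]ᵀ = [119, 9]ᵀ.
det = 83·4 − 9² = 251.
p = (119·4 − 9·9)/251 = 395/251; q = (83·9 − 9·119)/251 = -324/251.
At d = 6: f̂ = (395/251)·(6) + (-324/251)·(1) = 2046/251.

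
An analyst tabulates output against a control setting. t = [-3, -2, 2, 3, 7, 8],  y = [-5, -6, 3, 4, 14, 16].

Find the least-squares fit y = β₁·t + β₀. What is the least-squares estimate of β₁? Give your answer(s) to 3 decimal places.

β₁ = 2.030

From the data, Σt·t = 139, Σt = 15, Σ1 = 6.
Moment sums: Σt·y = 271, Σy = 26.
MᵀM·[β₁, β₀]ᵀ = Mᵀy becomes [[139, 15]; [15, 6]]·[β₁, β₀]ᵀ = [271, 26]ᵀ.
Determinant 139·6 − 15² = 609.
β₁ = (271·6 − 15·26)/609 = 412/203; β₀ = (139·26 − 15·271)/609 = -451/609.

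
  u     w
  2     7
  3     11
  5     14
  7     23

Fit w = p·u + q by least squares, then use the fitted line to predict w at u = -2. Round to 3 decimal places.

ŵ = -5.000

Setting ∂/∂p … = 0 gives: 87·p + 17·q = 278;  17·p + 4·q = 55.
(Σu·u = 87, Σu = 17, Σ1 = 4, Σu·w = 278, Σw = 55.)
Eliminating q: 4·(row 1) − 17·(row 2) gives 59·p = 4·278 − 17·55 = 177, so p = 3.
Then q = (55 − 17·3)/4 = 1.
At u = -2: ŵ = (3)·(-2) + (1)·(1) = -5.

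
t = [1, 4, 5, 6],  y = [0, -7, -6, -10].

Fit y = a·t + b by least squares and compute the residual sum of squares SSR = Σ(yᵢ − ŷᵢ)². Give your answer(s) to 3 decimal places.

SSR = 4.464

With design matrix M, MᵀM = [[78, 16]; [16, 4]] and Mᵀy = [-118, -23]ᵀ.
det = 78·4 − 16² = 56.
a = ((-118)·4 − 16·(-23))/56 = -13/7; b = (78·(-23) − 16·(-118))/56 = 47/28.
Residuals: 5/28, -5/4, 45/28, -15/28; SSR = 125/28.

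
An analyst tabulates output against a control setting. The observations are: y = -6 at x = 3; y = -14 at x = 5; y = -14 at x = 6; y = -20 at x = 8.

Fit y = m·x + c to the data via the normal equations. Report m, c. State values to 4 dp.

m = -2.6923, c = 1.3077

MᵀM·[m, c]ᵀ = Mᵀy reads: 134·m + 22·c = -332;  22·m + 4·c = -54.
Eliminating c: 4·(row 1) − 22·(row 2) gives 52·m = 4·(-332) − 22·(-54) = -140, so m = -35/13.
Then c = ((-54) − 22·(-35/13))/4 = 17/13.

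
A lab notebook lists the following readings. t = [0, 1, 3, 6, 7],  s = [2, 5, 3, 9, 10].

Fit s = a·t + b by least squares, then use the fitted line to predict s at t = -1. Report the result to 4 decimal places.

Forming MᵀM = [[95, 17]; [17, 5]] and Mᵀs = [138, 29]ᵀ gives MᵀM·[a, b]ᵀ = Mᵀs.
Determinant 95·5 − 17² = 186.
a = (138·5 − 17·29)/186 = 197/186; b = (95·29 − 17·138)/186 = 409/186.
At t = -1: ŝ = (197/186)·(-1) + (409/186)·(1) = 106/93.

ŝ = 1.1398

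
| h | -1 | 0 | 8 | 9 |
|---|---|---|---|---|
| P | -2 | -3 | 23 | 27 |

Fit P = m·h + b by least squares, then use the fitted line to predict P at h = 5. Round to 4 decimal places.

Compute the Gram sums: Σh·h = 146, Σh = 16, Σ1 = 4.
Moment sums: Σh·P = 429, ΣP = 45.
det = 146·4 − 16² = 328.
m = (429·4 − 16·45)/328 = 249/82; b = (146·45 − 16·429)/328 = -147/164.
At h = 5: P̂ = (249/82)·(5) + (-147/164)·(1) = 2343/164.

P̂ = 14.2866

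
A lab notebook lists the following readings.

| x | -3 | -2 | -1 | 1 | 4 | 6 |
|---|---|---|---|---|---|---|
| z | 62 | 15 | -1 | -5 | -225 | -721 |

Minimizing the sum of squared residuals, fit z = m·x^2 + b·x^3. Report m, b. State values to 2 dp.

Compute the Gram sums: Σx^2·x^2 = 1651, Σx^2·x^3 = 8525, Σx^3·x^3 = 51547.
Moment sums: Σx^2·z = -28944, Σx^3·z = -171934.
So AᵀA·[m, b]ᵀ = Aᵀz: [[1651, 8525]; [8525, 51547]]·[m, b]ᵀ = [-28944, -171934]ᵀ.
Δ = 1651·51547 − 8525² = 12428472.
m = ((-28944)·51547 − 8525·(-171934))/12428472 = -13119509/6214236; b = (1651·(-171934) − 8525·(-28944))/12428472 = -18557717/6214236.

m = -2.11, b = -2.99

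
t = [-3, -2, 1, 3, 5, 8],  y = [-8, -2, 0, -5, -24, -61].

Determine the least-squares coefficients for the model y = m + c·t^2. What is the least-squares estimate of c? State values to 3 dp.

c = -0.983

The normal system MᵀM·[m, c]ᵀ = Mᵀy is [[6, 112]; [112, 4900]]·[m, c]ᵀ = [-100, -4629]ᵀ.
Determinant 6·4900 − 112² = 16856.
m = ((-100)·4900 − 112·(-4629))/16856 = 508/301; c = (6·(-4629) − 112·(-100))/16856 = -8287/8428.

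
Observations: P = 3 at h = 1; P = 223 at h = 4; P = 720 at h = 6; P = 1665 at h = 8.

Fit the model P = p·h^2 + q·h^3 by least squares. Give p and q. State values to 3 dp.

Forming XᵀX = [[5649, 41569]; [41569, 312897]] and XᵀP = [136051, 1022275]ᵀ gives XᵀX·[p, q]ᵀ = XᵀP.
Eliminating q: 312897·(row 1) − 41569·(row 2) gives 39573392·p = 312897·136051 − 41569·1022275 = 75000272, so p = 4687517/2473337.
Then q = (1022275 − 41569·(4687517/2473337))/312897 = 7457966/2473337.

p = 1.895, q = 3.015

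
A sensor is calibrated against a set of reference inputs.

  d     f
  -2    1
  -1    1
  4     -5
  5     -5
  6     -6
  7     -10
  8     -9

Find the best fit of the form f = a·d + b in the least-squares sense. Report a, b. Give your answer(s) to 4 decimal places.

a = -1.0865, b = -0.5236

Entries of XᵀX: Σd·d = 195, Σd = 27, Σ1 = 7.
Right-hand side: Σd·f = -226, Σf = -33.
Determinant 195·7 − 27² = 636.
a = ((-226)·7 − 27·(-33))/636 = -691/636; b = (195·(-33) − 27·(-226))/636 = -111/212.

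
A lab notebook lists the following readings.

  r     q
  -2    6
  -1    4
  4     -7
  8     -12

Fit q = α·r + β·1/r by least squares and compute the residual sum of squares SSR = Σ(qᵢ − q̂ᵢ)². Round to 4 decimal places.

From the data, Σr·r = 85, Σr·1/r = 4, Σ1/r·1/r = 85/64.
Moment sums: Σr·q = -140, Σ1/r·q = -41/4.
So MᵀM·[α, β]ᵀ = Mᵀq: [[85, 4]; [4, 85/64]]·[α, β]ᵀ = [-140, -41/4]ᵀ.
Eliminating β: (85/64)·(row 1) − 4·(row 2) gives (6201/64)·α = (85/64)·(-140) − 4·(-41/4) = -2319/16, so α = -3092/2067.
Then β = ((-41/4) − 4·(-3092/2067))/(85/64) = -6640/2067.
Residuals: 966/689, -488/689, -147/689, 254/689; SSR = 1825/689.

SSR = 2.6488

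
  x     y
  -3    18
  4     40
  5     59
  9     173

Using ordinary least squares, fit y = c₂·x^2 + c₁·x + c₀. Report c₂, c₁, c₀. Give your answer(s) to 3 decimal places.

c₂ = 1.952, c₁ = 1.207, c₀ = 4.049

Entries of MᵀM: Σx^2·x^2 = 7523, Σx^2·x = 891, Σx^2 = 131, Σx·x = 131, Σx = 15, Σ1 = 4.
Moment sums: Σx^2·y = 16290, Σx·y = 1958, Σy = 290.
Normal equations: [[7523, 891, 131]; [891, 131, 15]; [131, 15, 4]]·[c₂, c₁, c₀]ᵀ = [16290, 1958, 290]ᵀ.
Row-reducing yields c₂ = 12289/6296, c₁ = 98807/81848, c₀ = 82853/20462.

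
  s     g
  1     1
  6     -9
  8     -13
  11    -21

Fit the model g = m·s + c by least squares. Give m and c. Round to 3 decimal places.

m = -2.170, c = 3.604

Sums needed: Σs·s = 222, Σs = 26, Σ1 = 4.
For Aᵀg: Σs·g = -388, Σg = -42.
AᵀA·[m, c]ᵀ = Aᵀg becomes [[222, 26]; [26, 4]]·[m, c]ᵀ = [-388, -42]ᵀ.
Determinant 222·4 − 26² = 212.
m = ((-388)·4 − 26·(-42))/212 = -115/53; c = (222·(-42) − 26·(-388))/212 = 191/53.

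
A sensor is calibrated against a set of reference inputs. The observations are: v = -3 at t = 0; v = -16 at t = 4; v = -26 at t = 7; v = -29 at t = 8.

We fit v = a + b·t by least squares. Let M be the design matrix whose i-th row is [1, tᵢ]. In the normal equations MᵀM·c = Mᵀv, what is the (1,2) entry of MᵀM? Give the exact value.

19

Row 1 ↔ basis 1, column 2 ↔ basis t, so (MᵀM)_{1,2} = Σᵢ t = (1)·(0) + (1)·(4) + (1)·(7) + (1)·(8) = 19.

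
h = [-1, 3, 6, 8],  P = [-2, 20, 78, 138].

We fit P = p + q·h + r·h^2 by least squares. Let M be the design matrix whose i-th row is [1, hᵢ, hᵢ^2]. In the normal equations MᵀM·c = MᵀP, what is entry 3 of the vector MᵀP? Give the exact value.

11818

Entry 3 ↔ basis h^2, so (MᵀP)_{3} = Σᵢ (h^2)·Pᵢ = (1)·(-2) + (9)·(20) + (36)·(78) + (64)·(138) = 11818.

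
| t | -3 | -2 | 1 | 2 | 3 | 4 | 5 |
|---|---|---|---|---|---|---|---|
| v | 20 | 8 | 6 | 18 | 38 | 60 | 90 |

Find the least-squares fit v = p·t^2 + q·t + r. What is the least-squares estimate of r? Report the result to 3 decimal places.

r = 0.980

Setting ∂/∂p … = 0 gives: 1076·p + 190·q + 68·r = 3842;  190·p + 68·q + 10·r = 770;  68·p + 10·q + 7·r = 240.
(Σt^2·t^2 = 1076, Σt^2·t = 190, Σt^2 = 68, Σt·t = 68, Σt = 10, Σ1 = 7, Σt^2·v = 3842, Σt·v = 770, Σv = 240.)
Row-reducing yields p = 10369/3423, q = 9295/3423, r = 1118/1141.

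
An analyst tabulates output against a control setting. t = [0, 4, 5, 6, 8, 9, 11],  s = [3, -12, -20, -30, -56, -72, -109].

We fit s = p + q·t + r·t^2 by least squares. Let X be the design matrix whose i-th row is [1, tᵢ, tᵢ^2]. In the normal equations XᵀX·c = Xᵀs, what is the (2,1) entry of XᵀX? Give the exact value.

43

Row 2 ↔ basis t, column 1 ↔ basis 1, so (XᵀX)_{2,1} = Σᵢ t = (0)·(1) + (4)·(1) + (5)·(1) + (6)·(1) + (8)·(1) + (9)·(1) + (11)·(1) = 43.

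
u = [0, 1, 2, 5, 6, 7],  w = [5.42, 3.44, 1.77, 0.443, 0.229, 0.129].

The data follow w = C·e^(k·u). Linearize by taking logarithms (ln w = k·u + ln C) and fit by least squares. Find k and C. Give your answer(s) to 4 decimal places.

Linearized form: ln w = k·u + ln C. From the 6 transformed points,
Σu = 21.0000, Σ(u)² = 115.0000, Σln w = -0.8396, Σu·ln w = -24.8733.
Normal system: [[115.0000, 21.0000]; [21.0000, 6]]·[k, ln C]ᵀ = [-24.8733, -0.8396]ᵀ.
Δ = 115.0000·6 − (21.0000)² = 249.0000; k = (-24.8733·6 − 21.0000·-0.8396)/249.0000 = -0.52855, ln C = (115.0000·-0.8396 − 21.0000·-24.8733)/249.0000 = 1.70997, so C = exp(1.70997) = 5.52882.

k = -0.5285, C = 5.5288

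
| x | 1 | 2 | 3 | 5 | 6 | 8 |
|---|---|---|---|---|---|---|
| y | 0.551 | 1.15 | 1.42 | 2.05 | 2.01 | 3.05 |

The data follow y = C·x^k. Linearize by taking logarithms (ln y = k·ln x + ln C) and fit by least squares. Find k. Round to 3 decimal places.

Taking logs, ln y = k·ln x + ln C, so regress ln y on ln x.
Σln x = 7.2724, Σ(ln x)² = 11.8122, Σln y = 2.4255, Σln x·ln y = 5.2072.
Normal system: [[11.8122, 7.2724]; [7.2724, 6]]·[k, ln C]ᵀ = [5.2072, 2.4255]ᵀ.
Slope k = (n·Σln x·ln y − Σln x·Σln y)/(n·Σ(ln x)² − (Σln x)²) = (6·5.2072 − 7.2724·2.4255)/17.9853 = 0.75639; ln C = (Σln y − k·Σln x)/n = -0.51254.

k = 0.756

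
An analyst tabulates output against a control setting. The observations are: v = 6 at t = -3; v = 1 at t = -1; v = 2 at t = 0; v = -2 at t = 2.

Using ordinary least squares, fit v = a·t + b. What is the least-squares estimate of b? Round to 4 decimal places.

Compute the Gram sums: Σt·t = 14, Σt = -2, Σ1 = 4.
Moment sums: Σt·v = -23, Σv = 7.
So AᵀA·[a, b]ᵀ = Aᵀv: [[14, -2]; [-2, 4]]·[a, b]ᵀ = [-23, 7]ᵀ.
Δ = 14·4 − (-2)² = 52.
a = ((-23)·4 − (-2)·7)/52 = -3/2; b = (14·7 − (-2)·(-23))/52 = 1.

b = 1.0000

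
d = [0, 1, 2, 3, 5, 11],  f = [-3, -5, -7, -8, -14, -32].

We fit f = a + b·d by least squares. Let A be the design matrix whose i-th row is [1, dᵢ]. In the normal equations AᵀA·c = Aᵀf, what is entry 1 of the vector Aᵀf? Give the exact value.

Entry 1 ↔ basis 1, so (Aᵀf)_{1} = Σᵢ fᵢ = (1)·(-3) + (1)·(-5) + (1)·(-7) + (1)·(-8) + (1)·(-14) + (1)·(-32) = -69.

-69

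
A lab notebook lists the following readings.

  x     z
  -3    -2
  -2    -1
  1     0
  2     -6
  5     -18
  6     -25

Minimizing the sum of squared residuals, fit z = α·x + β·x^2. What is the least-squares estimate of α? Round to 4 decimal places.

α = -0.9230

Sums needed: Σx·x = 79, Σx·x^2 = 315, Σx^2·x^2 = 2035.
Moment sums: Σx·z = -244, Σx^2·z = -1396.
det = 79·2035 − 315² = 61540.
α = ((-244)·2035 − 315·(-1396))/61540 = -2840/3077; β = (79·(-1396) − 315·(-244))/61540 = -8356/15385.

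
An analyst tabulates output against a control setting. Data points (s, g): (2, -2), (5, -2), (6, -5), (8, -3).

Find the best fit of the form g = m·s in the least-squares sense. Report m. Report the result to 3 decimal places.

m = -0.527

Sums needed: Σs·s = 129.
And Σs·g = -68.
XᵀX·[m]ᵀ = Xᵀg becomes [[129]]·[m]ᵀ = [-68]ᵀ.
Hence m = -68 / 129 ≈ -0.527132.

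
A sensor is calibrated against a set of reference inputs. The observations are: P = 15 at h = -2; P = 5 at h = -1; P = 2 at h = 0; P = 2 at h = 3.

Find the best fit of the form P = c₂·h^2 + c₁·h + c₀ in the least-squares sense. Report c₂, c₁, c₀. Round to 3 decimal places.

Normal-equation sums: Σh^2·h^2 = 98, Σh^2·h = 18, Σh^2 = 14, Σh·h = 14, Σh = 0, Σ1 = 4.
Moment sums: Σh^2·P = 83, Σh·P = -29, ΣP = 24.
Normal equations: [[98, 18, 14]; [18, 14, 0]; [14, 0, 4]]·[c₂, c₁, c₀]ᵀ = [83, -29, 24]ᵀ.
Inverting the 3×3 Gram matrix, [c₂, c₁, c₀]ᵀ = [254/181, -1403/362, 197/181]ᵀ.

c₂ = 1.403, c₁ = -3.876, c₀ = 1.088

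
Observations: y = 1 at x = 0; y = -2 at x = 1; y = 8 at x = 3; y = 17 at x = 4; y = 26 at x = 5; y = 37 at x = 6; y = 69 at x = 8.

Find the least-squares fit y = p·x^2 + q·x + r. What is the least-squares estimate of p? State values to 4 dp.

p = 1.1616

Entries of MᵀM: Σx^2·x^2 = 6355, Σx^2·x = 945, Σx^2 = 151, Σx·x = 151, Σx = 27, Σ1 = 7.
Moment sums: Σx^2·y = 6740, Σx·y = 994, Σy = 156.
Solving the 3×3 system (Gaussian elimination) gives p = 27833/23961, q = -4922/7987, r = -9455/23961.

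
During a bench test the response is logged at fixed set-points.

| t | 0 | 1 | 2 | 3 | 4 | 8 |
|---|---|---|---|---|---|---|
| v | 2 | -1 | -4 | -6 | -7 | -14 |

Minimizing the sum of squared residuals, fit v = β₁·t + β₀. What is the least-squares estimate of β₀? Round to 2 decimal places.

Compute the Gram sums: Σt·t = 94, Σt = 18, Σ1 = 6.
Moment sums: Σt·v = -167, Σv = -30.
Normal equations: [[94, 18]; [18, 6]]·[β₁, β₀]ᵀ = [-167, -30]ᵀ.
Δ = 94·6 − 18² = 240.
β₁ = ((-167)·6 − 18·(-30))/240 = -77/40; β₀ = (94·(-30) − 18·(-167))/240 = 31/40.

β₀ = 0.78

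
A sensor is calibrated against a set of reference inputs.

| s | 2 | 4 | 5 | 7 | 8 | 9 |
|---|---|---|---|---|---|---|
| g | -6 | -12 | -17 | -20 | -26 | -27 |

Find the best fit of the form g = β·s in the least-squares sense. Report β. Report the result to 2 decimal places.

β = -3.08

Setting ∂/∂β … = 0 gives: 239·β = -736.
(Σs·s = 239, Σs·g = -736.)
β = (-736)/239 = -3.0795.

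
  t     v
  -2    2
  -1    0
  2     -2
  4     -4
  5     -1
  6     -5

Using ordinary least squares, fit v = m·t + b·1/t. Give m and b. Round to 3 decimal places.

m = -0.691, b = 0.068

Compute the Gram sums: Σt·t = 86, Σt·1/t = 6, Σ1/t·1/t = 5869/3600.
Right-hand side: Σt·v = -59, Σ1/t·v = -121/30.
Eliminating b: (5869/3600)·(row 1) − 6·(row 2) gives (187567/1800)·m = (5869/3600)·(-59) − 6·(-121/30) = -259151/3600, so m = -259151/375134.
Then b = ((-121/30) − 6·(-259151/375134))/(5869/3600) = 12840/187567.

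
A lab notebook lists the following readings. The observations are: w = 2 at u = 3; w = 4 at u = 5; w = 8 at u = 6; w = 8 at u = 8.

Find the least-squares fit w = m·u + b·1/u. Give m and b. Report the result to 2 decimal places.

Normal-equation sums: Σu·u = 134, Σu·1/u = 4, Σ1/u·1/u = 2801/14400.
For Mᵀw: Σu·w = 138, Σ1/u·w = 19/5.
Normal equations: [[134, 4]; [4, 2801/14400]]·[m, b]ᵀ = [138, 19/5]ᵀ.
Determinant 134·(2801/14400) − 4² = 72467/7200.
m = (138·(2801/14400) − 4·(19/5))/(72467/7200) = 83829/72467; b = (134·(19/5) − 4·138)/(72467/7200) = -308160/72467.

m = 1.16, b = -4.25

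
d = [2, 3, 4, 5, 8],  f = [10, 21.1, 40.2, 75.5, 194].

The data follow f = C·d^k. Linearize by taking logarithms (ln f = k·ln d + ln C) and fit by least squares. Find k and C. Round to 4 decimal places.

With ln fᵢ as the transformed response and ln dᵢ as the regressor:
Over the data: Σln d = 6.8669, Σ(ln d)² = 10.5236, Σln f = 18.6377, Σln d·ln f = 27.9804.
Normal system: [[10.5236, 6.8669]; [6.8669, 5]]·[k, ln C]ᵀ = [27.9804, 18.6377]ᵀ.
Slope k = (n·Σln d·ln f − Σln d·Σln f)/(n·Σ(ln d)² − (Σln d)²) = (5·27.9804 − 6.8669·18.6377)/5.4631 = 2.18155; ln C = (Σln f − k·Σln d)/n = 0.73143, so C = exp(0.73143) = 2.07805.

k = 2.1816, C = 2.0780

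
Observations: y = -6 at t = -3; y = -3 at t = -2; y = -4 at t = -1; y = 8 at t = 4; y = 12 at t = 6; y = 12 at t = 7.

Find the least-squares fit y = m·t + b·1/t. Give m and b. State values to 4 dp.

The normal system MᵀM·[m, b]ᵀ = Mᵀy is [[115, 6]; [6, 10385/7056]]·[m, b]ᵀ = [216, 185/14]ᵀ.
det = 115·(10385/7056) − 6² = 940259/7056.
m = (216·(10385/7056) − 6·(185/14))/(940259/7056) = 1683720/940259; b = (115·(185/14) − 6·216)/(940259/7056) = 1578024/940259.

m = 1.7907, b = 1.6783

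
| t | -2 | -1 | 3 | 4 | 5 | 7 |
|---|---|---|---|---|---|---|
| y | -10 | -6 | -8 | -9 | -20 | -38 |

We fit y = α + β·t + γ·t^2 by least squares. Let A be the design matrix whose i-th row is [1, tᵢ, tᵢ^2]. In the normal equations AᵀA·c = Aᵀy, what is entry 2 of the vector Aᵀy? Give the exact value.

-400

Entry 2 ↔ basis t, so (Aᵀy)_{2} = Σᵢ (t)·yᵢ = (-2)·(-10) + (-1)·(-6) + (3)·(-8) + (4)·(-9) + (5)·(-20) + (7)·(-38) = -400.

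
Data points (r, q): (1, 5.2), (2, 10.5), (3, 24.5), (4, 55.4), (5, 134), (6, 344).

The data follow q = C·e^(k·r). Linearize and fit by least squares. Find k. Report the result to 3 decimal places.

k = 0.840

Taking logs, ln q = k·r + ln C, so regress ln q on r.
XᵀX = [[91.0000, 21.0000]; [21.0000, 6]], rhs = [91.5388, 21.9518]ᵀ  (here Σr = 21.0000, Σ(r)² = 91.0000, Σln q = 21.9518, Σr·ln q = 91.5388).
Slope k = (n·Σr·ln q − Σr·Σln q)/(n·Σ(r)² − (Σr)²) = (6·91.5388 − 21.0000·21.9518)/105.0000 = 0.84043; ln C = (Σln q − k·Σr)/n = 0.71711.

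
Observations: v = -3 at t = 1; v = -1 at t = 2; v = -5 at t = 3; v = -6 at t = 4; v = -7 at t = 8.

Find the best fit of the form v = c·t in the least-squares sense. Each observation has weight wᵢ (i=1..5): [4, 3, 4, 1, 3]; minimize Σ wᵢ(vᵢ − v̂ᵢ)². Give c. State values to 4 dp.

c = -1.0385

Normal-equation sums: Σwᵢ·t·t = 260.
Right-hand side: Σwᵢ·t·v = -270.
Hence c = -270 / 260 ≈ -1.03846.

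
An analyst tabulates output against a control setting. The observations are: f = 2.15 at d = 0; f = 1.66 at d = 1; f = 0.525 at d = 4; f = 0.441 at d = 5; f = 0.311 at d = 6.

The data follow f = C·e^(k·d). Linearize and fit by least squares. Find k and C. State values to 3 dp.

k = -0.329, C = 2.186

With ln fᵢ as the transformed response and dᵢ as the regressor:
Over the data: Σd = 16.0000, Σ(d)² = 78.0000, Σln f = -1.3587, Σd·ln f = -13.1719.
Normal system: [[78.0000, 16.0000]; [16.0000, 5]]·[k, ln C]ᵀ = [-13.1719, -1.3587]ᵀ.
Solving (det = 134.0000): k = -0.32925, ln C = 0.78186, so C = exp(0.78186) = 2.18553.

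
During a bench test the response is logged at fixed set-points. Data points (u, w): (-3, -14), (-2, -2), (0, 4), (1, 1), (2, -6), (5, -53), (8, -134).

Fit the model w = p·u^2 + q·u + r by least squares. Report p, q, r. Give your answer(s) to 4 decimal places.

p = -2.0675, q = -0.7338, r = 3.6131

The normal equations are: 4835·p + 611·q + 107·r = -10058;  611·p + 107·q + 11·r = -1302;  107·p + 11·q + 7·r = -204.
(Σu^2·u^2 = 4835, Σu^2·u = 611, Σu^2 = 107, Σu·u = 107, Σu = 11, Σ1 = 7, Σu^2·w = -10058, Σu·w = -1302, Σw = -204.)
Solving the 3×3 system (Gaussian elimination) gives p = -41116/19887, q = -29185/39774, r = 47903/13258.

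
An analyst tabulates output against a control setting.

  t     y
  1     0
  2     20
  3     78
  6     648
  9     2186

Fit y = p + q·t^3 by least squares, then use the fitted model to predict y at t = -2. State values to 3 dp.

ŷ = -26.894

Sums needed: Σ1 = 5, Σt^3 = 981, Σt^3·t^3 = 578891.
Moment sums: Σy = 2932, Σt^3·y = 1735828.
Eliminating q: 578891·(row 1) − 981·(row 2) gives 1932094·p = 578891·2932 − 981·1735828 = -5538856, so p = -2769428/966047.
Then q = (1735828 − 981·(-2769428/966047))/578891 = 2901424/966047.
At t = -2: ŷ = (-2769428/966047)·(1) + (2901424/966047)·(-8) = -25980820/966047.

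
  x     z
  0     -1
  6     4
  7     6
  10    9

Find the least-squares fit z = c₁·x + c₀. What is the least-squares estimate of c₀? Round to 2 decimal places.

Entries of AᵀA: Σx·x = 185, Σx = 23, Σ1 = 4.
Moment sums: Σx·z = 156, Σz = 18.
Determinant 185·4 − 23² = 211.
c₁ = (156·4 − 23·18)/211 = 210/211; c₀ = (185·18 − 23·156)/211 = -258/211.

c₀ = -1.22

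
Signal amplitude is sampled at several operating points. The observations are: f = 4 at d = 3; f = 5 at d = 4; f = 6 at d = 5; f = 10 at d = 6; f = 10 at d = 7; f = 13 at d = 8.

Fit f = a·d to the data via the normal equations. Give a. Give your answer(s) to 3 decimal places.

The normal equations are: 199·a = 296.
(Σd·d = 199, Σd·f = 296.)
a = 296/199 = 1.48744.

a = 1.487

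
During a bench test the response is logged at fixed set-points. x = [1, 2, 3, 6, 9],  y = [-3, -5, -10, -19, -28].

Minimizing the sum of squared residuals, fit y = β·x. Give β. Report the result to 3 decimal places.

The normal system MᵀM·[β]ᵀ = Mᵀy is [[131]]·[β]ᵀ = [-409]ᵀ.
Hence β = -409 / 131 ≈ -3.12214.

β = -3.122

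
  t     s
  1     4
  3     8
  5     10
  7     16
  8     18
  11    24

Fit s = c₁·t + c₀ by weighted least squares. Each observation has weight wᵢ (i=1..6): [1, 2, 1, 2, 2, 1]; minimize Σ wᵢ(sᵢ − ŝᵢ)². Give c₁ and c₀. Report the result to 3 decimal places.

From the data, Σwᵢ·t·t = 391, Σwᵢ·t = 53, Σwᵢ·1 = 9.
And Σwᵢ·t·s = 878, Σwᵢ·s = 122.
XᵀWX·[c₁, c₀]ᵀ = XᵀWs becomes [[391, 53]; [53, 9]]·[c₁, c₀]ᵀ = [878, 122]ᵀ.
Eliminating c₀: 9·(row 1) − 53·(row 2) gives 710·c₁ = 9·878 − 53·122 = 1436, so c₁ = 718/355.
Then c₀ = (122 − 53·(718/355))/9 = 584/355.

c₁ = 2.023, c₀ = 1.645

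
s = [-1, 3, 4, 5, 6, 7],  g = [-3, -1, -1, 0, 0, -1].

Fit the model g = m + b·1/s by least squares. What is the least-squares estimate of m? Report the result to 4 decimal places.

m = -1.0291

The normal system AᵀA·[m, b]ᵀ = Aᵀg is [[6, 13/140]; [13/140, 222581/176400]]·[m, b]ᵀ = [-6, 191/84]ᵀ.
Determinant 6·(222581/176400) − (13/140)² = 88931/11760.
m = ((-6)·(222581/176400) − (13/140)·(191/84))/(88931/11760) = -457577/444655; b = (6·(191/84) − (13/140)·(-6))/(88931/11760) = 166992/88931.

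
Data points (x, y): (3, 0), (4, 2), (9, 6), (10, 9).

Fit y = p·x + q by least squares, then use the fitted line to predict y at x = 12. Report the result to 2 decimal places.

ŷ = 10.42

The normal system AᵀA·[p, q]ᵀ = Aᵀy is [[206, 26]; [26, 4]]·[p, q]ᵀ = [152, 17]ᵀ.
Determinant 206·4 − 26² = 148.
p = (152·4 − 26·17)/148 = 83/74; q = (206·17 − 26·152)/148 = -225/74.
At x = 12: ŷ = (83/74)·(12) + (-225/74)·(1) = 771/74.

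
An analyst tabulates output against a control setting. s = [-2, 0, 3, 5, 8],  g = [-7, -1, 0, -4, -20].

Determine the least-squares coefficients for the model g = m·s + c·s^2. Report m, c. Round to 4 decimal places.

XᵀX·[m, c]ᵀ = Xᵀg reads: 102·m + 656·c = -166;  656·m + 4818·c = -1408.
Determinant 102·4818 − 656² = 61100.
m = ((-166)·4818 − 656·(-1408))/61100 = 6193/3055; c = (102·(-1408) − 656·(-166))/61100 = -1736/3055.

m = 2.0272, c = -0.5682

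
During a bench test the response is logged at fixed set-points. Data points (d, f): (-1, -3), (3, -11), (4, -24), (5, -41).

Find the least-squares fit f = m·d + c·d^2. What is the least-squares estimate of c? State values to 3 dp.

Normal-equation sums: Σd·d = 51, Σd·d^2 = 215, Σd^2·d^2 = 963.
Moment sums: Σd·f = -331, Σd^2·f = -1511.
Eliminating c: 963·(row 1) − 215·(row 2) gives 2888·m = 963·(-331) − 215·(-1511) = 6112, so m = 764/361.
Then c = ((-1511) − 215·(764/361))/963 = -737/361.

c = -2.042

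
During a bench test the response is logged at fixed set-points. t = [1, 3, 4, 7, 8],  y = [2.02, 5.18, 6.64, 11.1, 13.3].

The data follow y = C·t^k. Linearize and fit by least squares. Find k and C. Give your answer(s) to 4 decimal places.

With ln yᵢ as the transformed response and ln tᵢ as the regressor:
AᵀA = [[11.2394, 6.5103]; [6.5103, 5]], rhs = [14.4962, 9.2357]ᵀ  (here Σln t = 6.5103, Σ(ln t)² = 11.2394, Σln y = 9.2357, Σln t·ln y = 14.4962).
Solving (det = 13.8136): k = 0.89435, ln C = 0.68266, so C = exp(0.68266) = 1.97913.

k = 0.8943, C = 1.9791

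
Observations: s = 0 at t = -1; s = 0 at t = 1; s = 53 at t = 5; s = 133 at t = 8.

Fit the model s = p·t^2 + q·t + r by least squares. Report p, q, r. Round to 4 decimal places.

p = 2.0227, q = 0.7024, r = -1.8000

The normal equations are: 4723·p + 637·q + 91·r = 9837;  637·p + 91·q + 13·r = 1329;  91·p + 13·q + 4·r = 186.
Solving the 3×3 system (Gaussian elimination) gives p = 89/44, q = 2009/2860, r = -9/5.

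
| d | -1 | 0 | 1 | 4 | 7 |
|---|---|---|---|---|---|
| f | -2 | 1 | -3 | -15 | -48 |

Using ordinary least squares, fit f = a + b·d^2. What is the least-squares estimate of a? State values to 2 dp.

a = -0.47

Forming XᵀX = [[5, 67]; [67, 2659]] and Xᵀf = [-67, -2597]ᵀ gives XᵀX·[a, b]ᵀ = Xᵀf.
Determinant 5·2659 − 67² = 8806.
a = ((-67)·2659 − 67·(-2597))/8806 = -2077/4403; b = (5·(-2597) − 67·(-67))/8806 = -4248/4403.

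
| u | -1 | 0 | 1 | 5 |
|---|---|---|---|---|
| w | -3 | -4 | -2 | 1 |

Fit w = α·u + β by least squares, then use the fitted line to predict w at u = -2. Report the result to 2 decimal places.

ŵ = -4.51

With design matrix A, AᵀA = [[27, 5]; [5, 4]] and Aᵀw = [6, -8]ᵀ.
det = 27·4 − 5² = 83.
α = (6·4 − 5·(-8))/83 = 64/83; β = (27·(-8) − 5·6)/83 = -246/83.
At u = -2: ŵ = (64/83)·(-2) + (-246/83)·(1) = -374/83.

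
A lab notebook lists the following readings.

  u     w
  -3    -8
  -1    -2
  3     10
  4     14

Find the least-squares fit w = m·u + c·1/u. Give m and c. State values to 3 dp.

m = 3.380, c = -1.571

The normal system MᵀM·[m, c]ᵀ = Mᵀw is [[35, 4]; [4, 185/144]]·[m, c]ᵀ = [112, 23/2]ᵀ.
Δ = 35·(185/144) − 4² = 4171/144.
m = (112·(185/144) − 4·(23/2))/(4171/144) = 14096/4171; c = (35·(23/2) − 4·112)/(4171/144) = -6552/4171.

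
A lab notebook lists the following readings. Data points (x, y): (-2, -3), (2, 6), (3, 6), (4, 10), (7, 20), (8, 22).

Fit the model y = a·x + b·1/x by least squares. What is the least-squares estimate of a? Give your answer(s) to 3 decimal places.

The normal system MᵀM·[a, b]ᵀ = Mᵀy is [[146, 6]; [6, 20029/28224]]·[a, b]ᵀ = [392, 409/28]ᵀ.
Eliminating b: (20029/28224)·(row 1) − 6·(row 2) gives (954085/14112)·a = (20029/28224)·392 − 6·(409/28) = 96031/504, so a = 32396/11495.
Then b = ((409/28) − 6·(32396/11495))/(20029/28224) = -37296/11495.

a = 2.818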